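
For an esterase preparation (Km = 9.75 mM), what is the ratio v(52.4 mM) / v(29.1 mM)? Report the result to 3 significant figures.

The fractional saturations are [S]/(Km+[S]) = 29.1/38.85 = 0.7490 and 52.4/62.15 = 0.8431.
v₂/v₁ is just their ratio: 0.8431/0.7490 = 1.13.

1.13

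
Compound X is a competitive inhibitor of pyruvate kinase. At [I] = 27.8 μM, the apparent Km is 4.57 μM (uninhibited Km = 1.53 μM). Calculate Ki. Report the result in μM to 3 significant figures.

Competitive: Km,app = α·Km with α = 1 + [I]/Ki.
α = Km,app/Km = 4.57/1.53 = 2.987.
Ki = [I]/(α − 1) = 27.8/1.987 = 14.0 μM.

14.0 μM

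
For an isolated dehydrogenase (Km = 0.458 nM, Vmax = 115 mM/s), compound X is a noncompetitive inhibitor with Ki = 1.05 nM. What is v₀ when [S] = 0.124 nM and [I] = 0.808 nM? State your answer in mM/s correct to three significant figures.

α = 1 + [I]/Ki = 1 + 0.808/1.05 = 1.770.
For a noncompetitive inhibitor, Vmax is reduced to Vmax/α while Km is unchanged: Km,app = 0.458 nM, Vmax,app = 65.0 mM/s.
v = Vmax,app·[S]/(Km,app + [S]) = 65.0 × 0.124/(0.458 + 0.124) = 13.8 mM/s.

13.8 mM/s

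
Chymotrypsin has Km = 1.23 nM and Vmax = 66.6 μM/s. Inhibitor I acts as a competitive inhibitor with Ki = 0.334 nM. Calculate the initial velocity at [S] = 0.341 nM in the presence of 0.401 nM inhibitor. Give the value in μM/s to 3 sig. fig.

α = 1 + [I]/Ki = 1 + 0.401/0.334 = 2.201.
For a competitive inhibitor, Vmax is unchanged and the apparent Km becomes α·Km: Km,app = 2.71 nM, Vmax,app = 66.6 μM/s.
v = Vmax,app·[S]/(Km,app + [S]) = 66.6 × 0.341/(2.71 + 0.341) = 7.45 μM/s.

7.45 μM/s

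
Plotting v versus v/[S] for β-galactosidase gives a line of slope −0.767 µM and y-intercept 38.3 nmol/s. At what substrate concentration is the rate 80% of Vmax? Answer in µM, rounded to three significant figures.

The Eadie–Hofstee slope gives Km = 0.767 µM (slope = −Km).
v/Vmax = [S]/(Km+[S]) = 0.8 ⇒ [S] = Km·0.8/(1−0.8) = 0.767 × 4.000 = 3.07 µM.

3.07 µM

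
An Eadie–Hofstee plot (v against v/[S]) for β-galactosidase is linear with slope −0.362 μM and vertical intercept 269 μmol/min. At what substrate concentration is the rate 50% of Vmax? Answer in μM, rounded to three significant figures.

0.362 μM

The Eadie–Hofstee slope gives Km = 0.362 μM (slope = −Km).
v/Vmax = [S]/(Km+[S]) = 0.5 ⇒ [S] = Km·0.5/(1−0.5) = 0.362 × 1.000 = 0.362 μM.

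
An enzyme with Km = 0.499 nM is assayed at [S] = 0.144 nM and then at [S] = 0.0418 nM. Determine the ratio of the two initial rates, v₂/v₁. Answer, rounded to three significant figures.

The fractional saturations are [S]/(Km+[S]) = 0.144/0.6430 = 0.2240 and 0.0418/0.5408 = 0.07729.
v₂/v₁ is just their ratio: 0.07729/0.2240 = 0.345.

0.345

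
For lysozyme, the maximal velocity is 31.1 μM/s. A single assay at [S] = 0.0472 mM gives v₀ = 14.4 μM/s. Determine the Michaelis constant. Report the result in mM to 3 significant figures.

0.0547 mM

v/Vmax = 14.4/31.1 = 0.4630 = [S]/(Km+[S]).
So Km + [S] = [S]/0.4630 = 0.1019 mM, giving Km = 0.1019 − 0.0472 = 0.0547 mM.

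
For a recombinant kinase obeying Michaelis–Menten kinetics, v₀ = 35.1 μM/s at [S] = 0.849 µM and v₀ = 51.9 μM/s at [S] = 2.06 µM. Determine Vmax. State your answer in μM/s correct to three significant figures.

78.1 μM/s

In reciprocal form, 1/v = (Km/Vmax)·(1/[S]) + 1/Vmax. The two points give (1/[S], 1/v) = (1.178, 0.02849) and (0.4854, 0.01927).
Slope = (0.02849 − 0.01927)/(1.178 − 0.4854) = 0.01332; intercept = 0.02849 − 0.01332×1.178 = 0.01280.
Vmax = 1/intercept = 78.1 μM/s; Km = slope × Vmax = 0.01332 × 78.1 = 1.04 µM.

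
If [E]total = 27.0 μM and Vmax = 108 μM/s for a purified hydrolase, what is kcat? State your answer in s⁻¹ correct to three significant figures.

4.00 s⁻¹

kcat = Vmax/[E]total = 108 μM/s / 27.0 μM = 4.00 s⁻¹.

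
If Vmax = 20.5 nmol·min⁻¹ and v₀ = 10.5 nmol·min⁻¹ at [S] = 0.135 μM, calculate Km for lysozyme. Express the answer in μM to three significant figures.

0.129 μM

v/Vmax = 10.5/20.5 = 0.5122 = [S]/(Km+[S]).
So Km + [S] = [S]/0.5122 = 0.2636 μM, giving Km = 0.2636 − 0.135 = 0.129 μM.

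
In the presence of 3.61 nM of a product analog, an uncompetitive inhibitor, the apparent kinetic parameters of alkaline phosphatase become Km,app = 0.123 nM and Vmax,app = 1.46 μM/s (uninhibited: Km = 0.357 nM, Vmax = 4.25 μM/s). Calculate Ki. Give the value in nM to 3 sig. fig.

Uncompetitive: Vmax,app = Vmax/α (and Km,app = Km/α) with α = 1 + [I]/Ki.
α = Vmax/Vmax,app = 4.25/1.46 = 2.911.
Since α = 1 + [I]/Ki, [I]/Ki = 2.911 − 1 = 1.911 and Ki = 3.61/1.911 = 1.89 nM.

1.89 nM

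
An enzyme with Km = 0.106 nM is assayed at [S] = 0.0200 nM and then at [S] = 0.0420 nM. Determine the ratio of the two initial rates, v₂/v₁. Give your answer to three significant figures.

The fractional saturations are [S]/(Km+[S]) = 0.0200/0.1260 = 0.1587 and 0.0420/0.1480 = 0.2838.
v₂/v₁ is just their ratio: 0.2838/0.1587 = 1.79.

1.79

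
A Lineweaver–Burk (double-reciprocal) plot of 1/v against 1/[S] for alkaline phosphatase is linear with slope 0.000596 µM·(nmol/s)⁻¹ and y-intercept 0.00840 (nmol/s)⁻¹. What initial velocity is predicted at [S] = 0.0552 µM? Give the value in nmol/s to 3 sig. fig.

The y-intercept is 1/Vmax, so Vmax = 1/0.00840 = 119 nmol/s.
The slope is Km/Vmax, so Km = 0.000596 × 119 = 0.0710 µM.
Then v = 119 × 0.0552/(0.0710 + 0.0552) = 52.1 nmol/s.

52.1 nmol/s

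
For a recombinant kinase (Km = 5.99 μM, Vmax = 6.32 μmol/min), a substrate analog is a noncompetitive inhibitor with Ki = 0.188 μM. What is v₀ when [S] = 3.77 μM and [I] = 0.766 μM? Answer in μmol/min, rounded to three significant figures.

0.481 μmol/min

α = 1 + [I]/Ki = 1 + 0.766/0.188 = 5.074.
For a noncompetitive inhibitor, Vmax is reduced to Vmax/α while Km is unchanged: Km,app = 5.99 μM, Vmax,app = 1.25 μmol/min.
v = Vmax,app·[S]/(Km,app + [S]) = 1.25 × 3.77/(5.99 + 3.77) = 0.481 μmol/min.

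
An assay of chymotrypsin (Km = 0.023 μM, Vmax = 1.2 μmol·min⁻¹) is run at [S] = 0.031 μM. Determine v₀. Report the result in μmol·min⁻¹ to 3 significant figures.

v = Vmax·[S]/(Km + [S]) = 1.2 × 0.031 / (0.023 + 0.031)
  = 0.03720 / 0.05400 = 0.689 μmol·min⁻¹.

0.689 μmol·min⁻¹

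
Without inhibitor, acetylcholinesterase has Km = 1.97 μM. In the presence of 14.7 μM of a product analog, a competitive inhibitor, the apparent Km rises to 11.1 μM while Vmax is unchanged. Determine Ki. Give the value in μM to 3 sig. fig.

Competitive: Km,app = α·Km with α = 1 + [I]/Ki.
α = Km,app/Km = 11.1/1.97 = 5.635.
Since α = 1 + [I]/Ki, [I]/Ki = 5.635 − 1 = 4.635 and Ki = 14.7/4.635 = 3.17 μM.

3.17 μM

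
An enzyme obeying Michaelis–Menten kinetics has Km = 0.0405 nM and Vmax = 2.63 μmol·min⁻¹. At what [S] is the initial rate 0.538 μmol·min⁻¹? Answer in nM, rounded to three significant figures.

The required fractional saturation is v/Vmax = 0.538/2.63 = 0.2046.
Then [S]/(Km+[S]) = 0.2046 ⇒ [S] = 0.0405 × 0.2046/(1 − 0.2046) = 0.0104 nM.

0.0104 nM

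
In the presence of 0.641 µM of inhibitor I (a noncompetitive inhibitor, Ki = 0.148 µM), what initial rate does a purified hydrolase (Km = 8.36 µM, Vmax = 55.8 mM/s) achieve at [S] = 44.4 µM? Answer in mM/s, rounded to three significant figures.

8.81 mM/s

α = 1 + [I]/Ki = 1 + 0.641/0.148 = 5.331.
For a noncompetitive inhibitor, Vmax is reduced to Vmax/α while Km is unchanged: Km,app = 8.36 µM, Vmax,app = 10.5 mM/s.
v = Vmax,app·[S]/(Km,app + [S]) = 10.5 × 44.4/(8.36 + 44.4) = 8.81 mM/s.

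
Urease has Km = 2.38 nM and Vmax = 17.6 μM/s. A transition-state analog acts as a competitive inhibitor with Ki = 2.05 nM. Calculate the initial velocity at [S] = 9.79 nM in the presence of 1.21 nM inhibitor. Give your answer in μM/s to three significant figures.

12.7 μM/s

α = 1 + [I]/Ki = 1 + 1.21/2.05 = 1.590.
For a competitive inhibitor, Vmax is unchanged and the apparent Km becomes α·Km: Km,app = 3.78 nM, Vmax,app = 17.6 μM/s.
v = Vmax,app·[S]/(Km,app + [S]) = 17.6 × 9.79/(3.78 + 9.79) = 12.7 μM/s.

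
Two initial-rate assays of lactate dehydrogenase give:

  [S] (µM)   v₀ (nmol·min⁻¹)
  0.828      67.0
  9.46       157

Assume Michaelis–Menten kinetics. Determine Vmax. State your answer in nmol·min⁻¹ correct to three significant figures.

180 nmol·min⁻¹

In reciprocal form, 1/v = (Km/Vmax)·(1/[S]) + 1/Vmax. The two points give (1/[S], 1/v) = (1.208, 0.01493) and (0.1057, 0.006369).
Slope = (0.01493 − 0.006369)/(1.208 − 0.1057) = 0.007764; intercept = 0.01493 − 0.007764×1.208 = 0.005549.
Vmax = 1/intercept = 180 nmol·min⁻¹; Km = slope × Vmax = 0.007764 × 180 = 1.40 µM.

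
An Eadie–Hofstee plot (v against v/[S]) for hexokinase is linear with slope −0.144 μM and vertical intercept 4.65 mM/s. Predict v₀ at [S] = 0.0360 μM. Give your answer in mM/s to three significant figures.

In the Eadie–Hofstee form v = Vmax − Km·(v/[S]), the slope is −Km and the intercept is Vmax, so Km = 0.144 μM and Vmax = 4.65 mM/s.
v = 4.65 × 0.0360/(0.144 + 0.0360) = 0.930 mM/s.

0.930 mM/s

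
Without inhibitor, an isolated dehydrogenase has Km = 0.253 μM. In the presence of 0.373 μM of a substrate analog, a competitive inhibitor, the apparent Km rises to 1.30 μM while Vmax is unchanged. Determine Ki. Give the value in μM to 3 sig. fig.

0.0901 μM

Competitive: Km,app = α·Km with α = 1 + [I]/Ki.
α = Km,app/Km = 1.30/0.253 = 5.138.
Since α = 1 + [I]/Ki, [I]/Ki = 5.138 − 1 = 4.138 and Ki = 0.373/4.138 = 0.0901 μM.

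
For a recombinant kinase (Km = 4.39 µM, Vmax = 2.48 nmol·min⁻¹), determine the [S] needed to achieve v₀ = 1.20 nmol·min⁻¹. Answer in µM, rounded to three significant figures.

The required fractional saturation is v/Vmax = 1.20/2.48 = 0.4839.
Then [S]/(Km+[S]) = 0.4839 ⇒ [S] = 4.39 × 0.4839/(1 − 0.4839) = 4.12 µM.

4.12 µM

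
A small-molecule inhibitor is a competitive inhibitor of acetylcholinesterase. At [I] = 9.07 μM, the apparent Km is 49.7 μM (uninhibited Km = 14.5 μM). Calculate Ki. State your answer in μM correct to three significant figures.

Competitive: Km,app = α·Km with α = 1 + [I]/Ki.
α = Km,app/Km = 49.7/14.5 = 3.428.
Since α = 1 + [I]/Ki, [I]/Ki = 3.428 − 1 = 2.428 and Ki = 9.07/2.428 = 3.74 μM.

3.74 μM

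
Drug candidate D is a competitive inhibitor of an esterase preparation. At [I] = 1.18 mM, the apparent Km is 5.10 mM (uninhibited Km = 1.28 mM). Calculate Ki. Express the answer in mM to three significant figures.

Competitive: Km,app = α·Km with α = 1 + [I]/Ki.
α = Km,app/Km = 5.10/1.28 = 3.984.
Ki = [I]/(α − 1) = 1.18/2.984 = 0.395 mM.

0.395 mM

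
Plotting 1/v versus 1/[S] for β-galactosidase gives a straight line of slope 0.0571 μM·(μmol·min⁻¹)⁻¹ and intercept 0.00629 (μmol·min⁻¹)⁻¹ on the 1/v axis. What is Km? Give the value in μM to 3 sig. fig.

9.08 μM

y-intercept = 1/Vmax ⇒ Vmax = 159 μmol·min⁻¹; slope = Km/Vmax ⇒ Km = slope × Vmax.
Km = 0.0571 × 159 = 9.08 μM.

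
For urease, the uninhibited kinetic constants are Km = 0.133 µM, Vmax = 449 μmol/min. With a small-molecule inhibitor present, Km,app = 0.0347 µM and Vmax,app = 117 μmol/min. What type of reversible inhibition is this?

Both Km and Vmax decrease by the same factor (~3.83-fold) — characteristic of uncompetitive inhibition.

uncompetitive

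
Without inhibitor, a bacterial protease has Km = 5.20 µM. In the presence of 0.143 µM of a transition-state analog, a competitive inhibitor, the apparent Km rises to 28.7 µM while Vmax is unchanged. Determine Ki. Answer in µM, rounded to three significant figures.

0.0316 µM

Competitive: Km,app = α·Km with α = 1 + [I]/Ki.
α = Km,app/Km = 28.7/5.20 = 5.519.
Ki = [I]/(α − 1) = 0.143/4.519 = 0.0316 µM.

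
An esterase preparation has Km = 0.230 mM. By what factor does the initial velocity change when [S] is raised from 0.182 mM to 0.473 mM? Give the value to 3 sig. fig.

1.52

The fractional saturations are [S]/(Km+[S]) = 0.182/0.4120 = 0.4417 and 0.473/0.7030 = 0.6728.
v₂/v₁ is just their ratio: 0.6728/0.4417 = 1.52.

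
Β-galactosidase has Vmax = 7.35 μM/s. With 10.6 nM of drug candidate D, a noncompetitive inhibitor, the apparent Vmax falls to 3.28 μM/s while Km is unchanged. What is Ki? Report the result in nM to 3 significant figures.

Noncompetitive: Vmax,app = Vmax/α with α = 1 + [I]/Ki.
α = Vmax/Vmax,app = 7.35/3.28 = 2.241.
Since α = 1 + [I]/Ki, [I]/Ki = 2.241 − 1 = 1.241 and Ki = 10.6/1.241 = 8.54 nM.

8.54 nM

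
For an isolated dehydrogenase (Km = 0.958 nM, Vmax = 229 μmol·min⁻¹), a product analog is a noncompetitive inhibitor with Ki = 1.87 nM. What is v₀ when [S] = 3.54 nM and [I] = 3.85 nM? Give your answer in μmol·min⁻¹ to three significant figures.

With α = 1 + [I]/Ki = 1 + 3.85/1.87 = 3.059, the noncompetitive rate law is v = (Vmax/α)·[S] / (Km + [S]).
v = (229/3.059)×3.54 / (0.958 + 3.54) = 265.0/4.498 = 58.9 μmol·min⁻¹.

58.9 μmol·min⁻¹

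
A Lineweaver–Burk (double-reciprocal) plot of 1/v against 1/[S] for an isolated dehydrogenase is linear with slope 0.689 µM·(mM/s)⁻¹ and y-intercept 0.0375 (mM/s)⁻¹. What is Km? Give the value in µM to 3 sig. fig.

y-intercept = 1/Vmax ⇒ Vmax = 26.7 mM/s; slope = Km/Vmax ⇒ Km = slope × Vmax.
Km = 0.689 × 26.7 = 18.4 µM.

18.4 µM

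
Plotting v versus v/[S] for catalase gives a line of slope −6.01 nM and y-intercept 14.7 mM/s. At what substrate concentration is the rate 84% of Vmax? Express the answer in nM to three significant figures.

31.6 nM

The Eadie–Hofstee slope gives Km = 6.01 nM (slope = −Km).
v/Vmax = [S]/(Km+[S]) = 0.84 ⇒ [S] = Km·0.84/(1−0.84) = 6.01 × 5.250 = 31.6 nM.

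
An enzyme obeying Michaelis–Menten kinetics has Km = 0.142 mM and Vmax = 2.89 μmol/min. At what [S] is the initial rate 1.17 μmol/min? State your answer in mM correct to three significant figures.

Rearranging v = Vmax[S]/(Km+[S]) gives [S] = Km·v/(Vmax − v).
[S] = 0.142 × 1.17 / (2.89 − 1.17) = 0.1661/1.720 = 0.0966 mM.

0.0966 mM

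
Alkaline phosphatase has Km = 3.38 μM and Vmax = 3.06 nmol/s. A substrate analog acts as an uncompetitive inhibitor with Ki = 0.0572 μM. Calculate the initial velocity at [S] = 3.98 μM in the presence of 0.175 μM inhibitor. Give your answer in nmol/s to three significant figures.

0.623 nmol/s

With α = 1 + [I]/Ki = 1 + 0.175/0.0572 = 4.059, the uncompetitive rate law is v = (Vmax/α)·[S] / (Km/α + [S]).
v = (3.06/4.059)×3.98 / (3.38/4.059 + 3.98) = 3.000/4.813 = 0.623 nmol/s.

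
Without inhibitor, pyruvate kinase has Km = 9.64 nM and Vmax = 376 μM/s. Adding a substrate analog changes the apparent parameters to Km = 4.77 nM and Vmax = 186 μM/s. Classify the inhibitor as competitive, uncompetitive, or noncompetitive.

Both Km and Vmax decrease by the same factor (~2.02-fold) — characteristic of uncompetitive inhibition.

uncompetitive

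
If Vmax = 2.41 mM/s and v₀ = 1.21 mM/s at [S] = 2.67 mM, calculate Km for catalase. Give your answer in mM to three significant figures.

2.65 mM

v/Vmax = 1.21/2.41 = 0.5021 = [S]/(Km+[S]).
So Km + [S] = [S]/0.5021 = 5.318 mM, giving Km = 5.318 − 2.67 = 2.65 mM.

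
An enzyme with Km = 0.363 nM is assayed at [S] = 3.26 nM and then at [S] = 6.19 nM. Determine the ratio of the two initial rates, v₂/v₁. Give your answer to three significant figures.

1.05

The fractional saturations are [S]/(Km+[S]) = 3.26/3.623 = 0.8998 and 6.19/6.553 = 0.9446.
v₂/v₁ is just their ratio: 0.9446/0.8998 = 1.05.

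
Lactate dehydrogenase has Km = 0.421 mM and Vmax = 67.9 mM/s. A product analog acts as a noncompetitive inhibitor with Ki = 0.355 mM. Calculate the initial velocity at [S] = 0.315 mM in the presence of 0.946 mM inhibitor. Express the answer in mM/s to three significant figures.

With α = 1 + [I]/Ki = 1 + 0.946/0.355 = 3.665, the noncompetitive rate law is v = (Vmax/α)·[S] / (Km + [S]).
v = (67.9/3.665)×0.315 / (0.421 + 0.315) = 5.836/0.7360 = 7.93 mM/s.

7.93 mM/s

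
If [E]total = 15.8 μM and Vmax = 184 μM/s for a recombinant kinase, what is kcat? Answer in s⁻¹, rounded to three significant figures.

11.6 s⁻¹

kcat = Vmax/[E]total = 184 μM/s / 15.8 μM = 11.6 s⁻¹.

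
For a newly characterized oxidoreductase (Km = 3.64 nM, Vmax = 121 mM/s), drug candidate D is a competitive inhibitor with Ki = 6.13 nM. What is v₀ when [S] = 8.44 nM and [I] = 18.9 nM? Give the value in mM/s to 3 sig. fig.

43.8 mM/s

With α = 1 + [I]/Ki = 1 + 18.9/6.13 = 4.083, the competitive rate law is v = Vmax[S] / (αKm + [S]).
v = 121×8.44 / (4.083×3.64 + 8.44) = 1021/23.30 = 43.8 mM/s.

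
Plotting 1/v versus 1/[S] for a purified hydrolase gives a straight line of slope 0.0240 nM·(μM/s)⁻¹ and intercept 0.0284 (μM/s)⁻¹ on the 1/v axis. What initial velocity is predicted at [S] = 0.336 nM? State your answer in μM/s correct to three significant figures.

The y-intercept is 1/Vmax, so Vmax = 1/0.0284 = 35.2 μM/s.
The slope is Km/Vmax, so Km = 0.0240 × 35.2 = 0.845 nM.
Then v = 35.2 × 0.336/(0.845 + 0.336) = 10.0 μM/s.

10.0 μM/s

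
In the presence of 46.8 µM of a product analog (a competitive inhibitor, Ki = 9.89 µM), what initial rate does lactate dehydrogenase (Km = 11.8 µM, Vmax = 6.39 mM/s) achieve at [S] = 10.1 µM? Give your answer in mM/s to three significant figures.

0.830 mM/s

With α = 1 + [I]/Ki = 1 + 46.8/9.89 = 5.732, the competitive rate law is v = Vmax[S] / (αKm + [S]).
v = 6.39×10.1 / (5.732×11.8 + 10.1) = 64.54/77.74 = 0.830 mM/s.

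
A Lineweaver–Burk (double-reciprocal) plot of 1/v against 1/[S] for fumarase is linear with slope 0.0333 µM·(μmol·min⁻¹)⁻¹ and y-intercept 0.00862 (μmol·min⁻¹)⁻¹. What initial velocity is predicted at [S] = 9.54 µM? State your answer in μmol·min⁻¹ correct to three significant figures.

82.6 μmol·min⁻¹

The y-intercept is 1/Vmax, so Vmax = 1/0.00862 = 116 μmol·min⁻¹.
The slope is Km/Vmax, so Km = 0.0333 × 116 = 3.86 µM.
Then v = 116 × 9.54/(3.86 + 9.54) = 82.6 μmol·min⁻¹.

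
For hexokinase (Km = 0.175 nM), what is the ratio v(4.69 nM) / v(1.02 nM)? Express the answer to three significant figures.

1.13

The fractional saturations are [S]/(Km+[S]) = 1.02/1.195 = 0.8536 and 4.69/4.865 = 0.9640.
v₂/v₁ is just their ratio: 0.9640/0.8536 = 1.13.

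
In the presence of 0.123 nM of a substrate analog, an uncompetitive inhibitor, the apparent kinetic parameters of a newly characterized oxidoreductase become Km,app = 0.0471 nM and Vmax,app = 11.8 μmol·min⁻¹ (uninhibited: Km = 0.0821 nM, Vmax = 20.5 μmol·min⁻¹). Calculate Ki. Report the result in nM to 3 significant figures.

0.167 nM

Uncompetitive: Vmax,app = Vmax/α (and Km,app = Km/α) with α = 1 + [I]/Ki.
α = Vmax/Vmax,app = 20.5/11.8 = 1.737.
Since α = 1 + [I]/Ki, [I]/Ki = 1.737 − 1 = 0.7373 and Ki = 0.123/0.7373 = 0.167 nM.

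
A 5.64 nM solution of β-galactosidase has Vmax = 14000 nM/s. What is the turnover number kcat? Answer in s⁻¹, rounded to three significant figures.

2480 s⁻¹

kcat = Vmax/[E]total = 14000 nM/s / 5.64 nM = 2480 s⁻¹.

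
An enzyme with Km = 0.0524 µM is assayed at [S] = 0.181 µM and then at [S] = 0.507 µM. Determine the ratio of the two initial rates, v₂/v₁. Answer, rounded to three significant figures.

Since Vmax cancels, v₂/v₁ = [S]₂(Km+[S]₁) / [S]₁(Km+[S]₂).
= 0.507×(0.0524+0.181) / (0.181×(0.0524+0.507)) = 0.1183/0.1013 = 1.17.

1.17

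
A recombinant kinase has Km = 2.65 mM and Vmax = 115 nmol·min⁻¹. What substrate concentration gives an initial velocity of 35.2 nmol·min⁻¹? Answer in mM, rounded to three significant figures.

The required fractional saturation is v/Vmax = 35.2/115 = 0.3061.
Then [S]/(Km+[S]) = 0.3061 ⇒ [S] = 2.65 × 0.3061/(1 − 0.3061) = 1.17 mM.

1.17 mM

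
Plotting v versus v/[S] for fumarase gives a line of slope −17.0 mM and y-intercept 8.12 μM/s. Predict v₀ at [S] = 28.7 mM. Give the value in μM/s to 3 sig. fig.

In the Eadie–Hofstee form v = Vmax − Km·(v/[S]), the slope is −Km and the intercept is Vmax, so Km = 17.0 mM and Vmax = 8.12 μM/s.
v = 8.12 × 28.7/(17.0 + 28.7) = 5.10 μM/s.

5.10 μM/s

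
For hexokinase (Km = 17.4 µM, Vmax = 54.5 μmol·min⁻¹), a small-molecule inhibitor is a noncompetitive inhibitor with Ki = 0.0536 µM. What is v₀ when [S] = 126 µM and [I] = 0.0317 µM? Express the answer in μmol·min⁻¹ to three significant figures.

30.1 μmol·min⁻¹

α = 1 + [I]/Ki = 1 + 0.0317/0.0536 = 1.591.
For a noncompetitive inhibitor, Vmax is reduced to Vmax/α while Km is unchanged: Km,app = 17.4 µM, Vmax,app = 34.2 μmol·min⁻¹.
v = Vmax,app·[S]/(Km,app + [S]) = 34.2 × 126/(17.4 + 126) = 30.1 μmol·min⁻¹.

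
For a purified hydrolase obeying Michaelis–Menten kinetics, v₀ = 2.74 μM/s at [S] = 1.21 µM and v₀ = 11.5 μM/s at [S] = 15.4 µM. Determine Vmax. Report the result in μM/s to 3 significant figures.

15.8 μM/s

In reciprocal form, 1/v = (Km/Vmax)·(1/[S]) + 1/Vmax. The two points give (1/[S], 1/v) = (0.8264, 0.3650) and (0.06494, 0.08696).
Slope = (0.3650 − 0.08696)/(0.8264 − 0.06494) = 0.3651; intercept = 0.3650 − 0.3651×0.8264 = 0.06325.
Vmax = 1/intercept = 15.8 μM/s; Km = slope × Vmax = 0.3651 × 15.8 = 5.77 µM.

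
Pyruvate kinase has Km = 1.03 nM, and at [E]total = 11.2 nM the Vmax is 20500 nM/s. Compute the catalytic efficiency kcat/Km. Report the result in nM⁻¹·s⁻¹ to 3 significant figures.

kcat = Vmax/[E]total = 20500/11.2 = 1830 s⁻¹.
kcat/Km = 1830/1.03 = 1780 nM⁻¹·s⁻¹.

1780 nM⁻¹·s⁻¹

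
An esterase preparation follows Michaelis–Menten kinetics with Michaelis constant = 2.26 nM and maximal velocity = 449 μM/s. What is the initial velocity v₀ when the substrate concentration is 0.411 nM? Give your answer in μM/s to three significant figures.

v = Vmax·[S]/(Km + [S]) = 449 × 0.411 / (2.26 + 0.411)
  = 184.5 / 2.671 = 69.1 μM/s.

69.1 μM/s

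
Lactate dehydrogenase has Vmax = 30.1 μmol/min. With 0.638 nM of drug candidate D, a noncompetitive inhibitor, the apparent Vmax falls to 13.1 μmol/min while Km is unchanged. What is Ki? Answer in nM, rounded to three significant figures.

Noncompetitive: Vmax,app = Vmax/α with α = 1 + [I]/Ki.
α = Vmax/Vmax,app = 30.1/13.1 = 2.298.
Ki = [I]/(α − 1) = 0.638/1.298 = 0.492 nM.

0.492 nM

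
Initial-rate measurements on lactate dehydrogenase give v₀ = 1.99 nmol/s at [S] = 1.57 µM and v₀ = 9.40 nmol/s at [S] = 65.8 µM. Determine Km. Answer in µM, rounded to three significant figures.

6.59 µM

In reciprocal form, 1/v = (Km/Vmax)·(1/[S]) + 1/Vmax. The two points give (1/[S], 1/v) = (0.6369, 0.5025) and (0.01520, 0.1064).
Slope = (0.5025 − 0.1064)/(0.6369 − 0.01520) = 0.6371; intercept = 0.5025 − 0.6371×0.6369 = 0.09670.
Vmax = 1/intercept = 10.3 nmol/s; Km = slope × Vmax = 0.6371 × 10.3 = 6.59 µM.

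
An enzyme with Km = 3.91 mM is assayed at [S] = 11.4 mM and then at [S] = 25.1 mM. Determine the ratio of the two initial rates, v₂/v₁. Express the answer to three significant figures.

1.16

Since Vmax cancels, v₂/v₁ = [S]₂(Km+[S]₁) / [S]₁(Km+[S]₂).
= 25.1×(3.91+11.4) / (11.4×(3.91+25.1)) = 384.3/330.7 = 1.16.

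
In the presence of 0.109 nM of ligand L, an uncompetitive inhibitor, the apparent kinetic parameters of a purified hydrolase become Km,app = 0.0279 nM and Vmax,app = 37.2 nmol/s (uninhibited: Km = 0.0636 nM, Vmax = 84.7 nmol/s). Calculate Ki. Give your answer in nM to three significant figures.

0.0854 nM

Uncompetitive: Vmax,app = Vmax/α (and Km,app = Km/α) with α = 1 + [I]/Ki.
α = Vmax/Vmax,app = 84.7/37.2 = 2.277.
Since α = 1 + [I]/Ki, [I]/Ki = 2.277 − 1 = 1.277 and Ki = 0.109/1.277 = 0.0854 nM.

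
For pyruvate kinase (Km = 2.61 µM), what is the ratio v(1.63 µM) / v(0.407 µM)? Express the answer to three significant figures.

2.85

Since Vmax cancels, v₂/v₁ = [S]₂(Km+[S]₁) / [S]₁(Km+[S]₂).
= 1.63×(2.61+0.407) / (0.407×(2.61+1.63)) = 4.918/1.726 = 2.85.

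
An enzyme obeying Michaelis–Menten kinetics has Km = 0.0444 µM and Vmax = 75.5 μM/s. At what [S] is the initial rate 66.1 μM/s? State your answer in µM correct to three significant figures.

The required fractional saturation is v/Vmax = 66.1/75.5 = 0.8755.
Then [S]/(Km+[S]) = 0.8755 ⇒ [S] = 0.0444 × 0.8755/(1 − 0.8755) = 0.312 µM.

0.312 µM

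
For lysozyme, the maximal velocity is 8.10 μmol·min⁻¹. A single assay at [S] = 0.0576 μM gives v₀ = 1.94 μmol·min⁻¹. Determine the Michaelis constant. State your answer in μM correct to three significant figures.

0.183 μM

v/Vmax = 1.94/8.10 = 0.2395 = [S]/(Km+[S]).
So Km + [S] = [S]/0.2395 = 0.2405 μM, giving Km = 0.2405 − 0.0576 = 0.183 μM.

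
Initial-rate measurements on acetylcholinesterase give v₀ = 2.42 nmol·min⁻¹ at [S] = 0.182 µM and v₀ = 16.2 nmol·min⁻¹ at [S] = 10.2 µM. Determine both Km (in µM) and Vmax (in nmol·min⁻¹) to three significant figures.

From v = Vmax[S]/(Km+[S]), each point gives Vmax = v(Km+[S])/[S].
Equating: 2.42(Km+0.182)/0.182 = 16.2(Km+10.2)/10.2.
13.30·Km + 2.42 = 1.588·Km + 16.2, so (13.30 − 1.588)·Km = 16.2 − 2.42.
Km = 13.78/11.71 = 1.18 µM; then Vmax = 2.42(1.18+0.182)/0.182 = 18.1 nmol·min⁻¹.

Km = 1.18 µM; Vmax = 18.1 nmol·min⁻¹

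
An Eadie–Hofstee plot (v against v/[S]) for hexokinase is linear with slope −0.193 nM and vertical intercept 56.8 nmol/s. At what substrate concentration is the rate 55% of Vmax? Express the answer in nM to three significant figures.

0.236 nM

The Eadie–Hofstee slope gives Km = 0.193 nM (slope = −Km).
v/Vmax = [S]/(Km+[S]) = 0.55 ⇒ [S] = Km·0.55/(1−0.55) = 0.193 × 1.222 = 0.236 nM.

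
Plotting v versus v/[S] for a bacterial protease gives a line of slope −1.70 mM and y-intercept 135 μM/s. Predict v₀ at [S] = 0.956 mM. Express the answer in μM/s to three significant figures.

48.6 μM/s

In the Eadie–Hofstee form v = Vmax − Km·(v/[S]), the slope is −Km and the intercept is Vmax, so Km = 1.70 mM and Vmax = 135 μM/s.
v = 135 × 0.956/(1.70 + 0.956) = 48.6 μM/s.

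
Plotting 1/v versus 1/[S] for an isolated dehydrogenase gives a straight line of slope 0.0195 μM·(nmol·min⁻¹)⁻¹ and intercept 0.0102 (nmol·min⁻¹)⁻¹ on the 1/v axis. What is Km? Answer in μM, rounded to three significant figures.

y-intercept = 1/Vmax ⇒ Vmax = 98.0 nmol·min⁻¹; slope = Km/Vmax ⇒ Km = slope × Vmax.
Km = 0.0195 × 98.0 = 1.91 μM.

1.91 μM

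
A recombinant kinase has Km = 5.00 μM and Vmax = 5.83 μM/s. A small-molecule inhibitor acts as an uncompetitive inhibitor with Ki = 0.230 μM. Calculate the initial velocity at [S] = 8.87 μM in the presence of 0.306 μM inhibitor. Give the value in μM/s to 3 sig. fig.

2.01 μM/s

With α = 1 + [I]/Ki = 1 + 0.306/0.230 = 2.330, the uncompetitive rate law is v = (Vmax/α)·[S] / (Km/α + [S]).
v = (5.83/2.330)×8.87 / (5.00/2.330 + 8.87) = 22.19/11.02 = 2.01 μM/s.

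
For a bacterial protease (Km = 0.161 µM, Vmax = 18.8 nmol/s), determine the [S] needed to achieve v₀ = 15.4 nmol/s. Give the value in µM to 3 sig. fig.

0.729 µM

Rearranging v = Vmax[S]/(Km+[S]) gives [S] = Km·v/(Vmax − v).
[S] = 0.161 × 15.4 / (18.8 − 15.4) = 2.479/3.400 = 0.729 µM.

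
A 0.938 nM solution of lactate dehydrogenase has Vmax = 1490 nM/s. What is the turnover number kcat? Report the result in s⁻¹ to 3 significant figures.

1590 s⁻¹

kcat = Vmax/[E]total = 1490 nM/s / 0.938 nM = 1590 s⁻¹.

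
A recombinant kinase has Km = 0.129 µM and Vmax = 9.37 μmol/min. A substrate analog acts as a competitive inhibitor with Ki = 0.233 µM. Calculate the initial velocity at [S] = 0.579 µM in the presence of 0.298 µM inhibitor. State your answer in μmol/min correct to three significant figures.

With α = 1 + [I]/Ki = 1 + 0.298/0.233 = 2.279, the competitive rate law is v = Vmax[S] / (αKm + [S]).
v = 9.37×0.579 / (2.279×0.129 + 0.579) = 5.425/0.8730 = 6.21 μmol/min.

6.21 μmol/min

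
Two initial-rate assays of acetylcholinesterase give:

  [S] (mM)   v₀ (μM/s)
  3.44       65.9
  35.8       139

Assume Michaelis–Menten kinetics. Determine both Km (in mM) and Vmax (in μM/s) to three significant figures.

Km = 4.79 mM; Vmax = 158 μM/s

From v = Vmax[S]/(Km+[S]), each point gives Vmax = v(Km+[S])/[S].
Equating: 65.9(Km+3.44)/3.44 = 139(Km+35.8)/35.8.
19.16·Km + 65.9 = 3.883·Km + 139, so (19.16 − 3.883)·Km = 139 − 65.9.
Km = 73.10/15.27 = 4.79 mM; then Vmax = 65.9(4.79+3.44)/3.44 = 158 μM/s.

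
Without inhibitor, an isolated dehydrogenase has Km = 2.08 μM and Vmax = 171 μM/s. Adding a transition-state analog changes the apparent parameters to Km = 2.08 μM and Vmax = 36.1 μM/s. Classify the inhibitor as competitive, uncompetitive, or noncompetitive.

Vmax decreases (171 → 36.1 μM/s) while Km is unchanged — pure noncompetitive inhibition.

noncompetitive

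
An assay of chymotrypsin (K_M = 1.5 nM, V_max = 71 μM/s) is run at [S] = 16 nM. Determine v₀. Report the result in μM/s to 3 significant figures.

64.9 μM/s

v = Vmax·[S]/(Km + [S]) = 71 × 16 / (1.5 + 16)
  = 1136 / 17.50 = 64.9 μM/s.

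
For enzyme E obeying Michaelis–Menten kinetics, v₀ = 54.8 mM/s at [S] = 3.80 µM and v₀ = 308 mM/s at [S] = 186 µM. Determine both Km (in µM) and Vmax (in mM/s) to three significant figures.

From v = Vmax[S]/(Km+[S]), each point gives Vmax = v(Km+[S])/[S].
Equating: 54.8(Km+3.80)/3.80 = 308(Km+186)/186.
14.42·Km + 54.8 = 1.656·Km + 308, so (14.42 − 1.656)·Km = 308 − 54.8.
Km = 253.2/12.77 = 19.8 µM; then Vmax = 54.8(19.8+3.80)/3.80 = 341 mM/s.

Km = 19.8 µM; Vmax = 341 mM/s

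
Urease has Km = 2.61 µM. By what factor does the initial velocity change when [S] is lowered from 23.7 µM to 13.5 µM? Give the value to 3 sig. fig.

The fractional saturations are [S]/(Km+[S]) = 23.7/26.31 = 0.9008 and 13.5/16.11 = 0.8380.
v₂/v₁ is just their ratio: 0.8380/0.9008 = 0.930.

0.930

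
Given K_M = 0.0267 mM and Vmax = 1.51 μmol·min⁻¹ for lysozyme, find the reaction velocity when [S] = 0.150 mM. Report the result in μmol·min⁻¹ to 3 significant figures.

v = Vmax·[S]/(Km + [S]) = 1.51 × 0.150 / (0.0267 + 0.150)
  = 0.2265 / 0.1767 = 1.28 μmol·min⁻¹.

1.28 μmol·min⁻¹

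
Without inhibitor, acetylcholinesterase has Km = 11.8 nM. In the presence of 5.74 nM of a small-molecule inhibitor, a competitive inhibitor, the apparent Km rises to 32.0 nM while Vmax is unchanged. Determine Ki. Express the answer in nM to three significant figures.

Competitive: Km,app = α·Km with α = 1 + [I]/Ki.
α = Km,app/Km = 32.0/11.8 = 2.712.
Since α = 1 + [I]/Ki, [I]/Ki = 2.712 − 1 = 1.712 and Ki = 5.74/1.712 = 3.35 nM.

3.35 nM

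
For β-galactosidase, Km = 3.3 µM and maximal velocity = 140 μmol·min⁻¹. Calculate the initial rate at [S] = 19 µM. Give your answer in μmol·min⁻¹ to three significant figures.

119 μmol·min⁻¹

[S]/(Km+[S]) = 19/22.30 = 0.8520, the fractional saturation.
v = 0.8520 × Vmax = 0.8520 × 140 = 119 μmol·min⁻¹.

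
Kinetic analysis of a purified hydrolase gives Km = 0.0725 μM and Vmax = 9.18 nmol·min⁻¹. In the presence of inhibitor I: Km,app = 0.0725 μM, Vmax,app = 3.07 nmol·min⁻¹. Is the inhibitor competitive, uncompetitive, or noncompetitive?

noncompetitive

Vmax decreases (9.18 → 3.07 nmol·min⁻¹) while Km is unchanged — pure noncompetitive inhibition.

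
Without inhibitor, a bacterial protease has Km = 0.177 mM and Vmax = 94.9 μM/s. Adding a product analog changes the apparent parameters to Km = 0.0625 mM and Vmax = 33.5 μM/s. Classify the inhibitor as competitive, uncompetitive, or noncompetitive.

Both Km and Vmax decrease by the same factor (~2.83-fold) — characteristic of uncompetitive inhibition.

uncompetitive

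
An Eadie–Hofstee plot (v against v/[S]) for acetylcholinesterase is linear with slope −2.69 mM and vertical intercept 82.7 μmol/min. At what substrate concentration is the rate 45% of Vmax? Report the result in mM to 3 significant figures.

2.20 mM

The Eadie–Hofstee slope gives Km = 2.69 mM (slope = −Km).
v/Vmax = [S]/(Km+[S]) = 0.45 ⇒ [S] = Km·0.45/(1−0.45) = 2.69 × 0.8182 = 2.20 mM.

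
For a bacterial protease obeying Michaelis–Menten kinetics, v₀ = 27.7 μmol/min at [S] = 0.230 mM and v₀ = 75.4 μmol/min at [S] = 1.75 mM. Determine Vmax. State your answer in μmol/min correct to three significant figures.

102 μmol/min

In reciprocal form, 1/v = (Km/Vmax)·(1/[S]) + 1/Vmax. The two points give (1/[S], 1/v) = (4.348, 0.03610) and (0.5714, 0.01326).
Slope = (0.03610 − 0.01326)/(4.348 − 0.5714) = 0.006048; intercept = 0.03610 − 0.006048×4.348 = 0.009807.
Vmax = 1/intercept = 102 μmol/min; Km = slope × Vmax = 0.006048 × 102 = 0.617 mM.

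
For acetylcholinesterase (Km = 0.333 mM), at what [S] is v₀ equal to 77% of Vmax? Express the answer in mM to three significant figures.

v/Vmax = [S]/(Km+[S]) = 0.77, so [S] = Km·0.77/(1 − 0.77) = 0.333 × 3.348.
[S] = 1.11 mM.

1.11 mM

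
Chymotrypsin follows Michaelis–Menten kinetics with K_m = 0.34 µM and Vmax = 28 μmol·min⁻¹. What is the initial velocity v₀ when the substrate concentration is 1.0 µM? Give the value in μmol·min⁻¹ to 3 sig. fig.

[S]/(Km+[S]) = 1.0/1.340 = 0.7463, the fractional saturation.
v = 0.7463 × Vmax = 0.7463 × 28 = 20.9 μmol·min⁻¹.

20.9 μmol·min⁻¹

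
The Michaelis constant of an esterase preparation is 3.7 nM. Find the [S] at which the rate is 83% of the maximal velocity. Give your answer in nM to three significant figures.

v/Vmax = [S]/(Km+[S]) = 0.83, so [S] = Km·0.83/(1 − 0.83) = 3.7 × 4.882.
[S] = 18.1 nM.

18.1 nM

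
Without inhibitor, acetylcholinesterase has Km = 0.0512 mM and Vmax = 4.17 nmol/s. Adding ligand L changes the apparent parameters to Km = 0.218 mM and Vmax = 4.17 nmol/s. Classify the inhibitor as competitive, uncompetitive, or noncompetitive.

Km increases (0.0512 → 0.218 mM) while Vmax is unchanged — the hallmark of competitive inhibition.

competitive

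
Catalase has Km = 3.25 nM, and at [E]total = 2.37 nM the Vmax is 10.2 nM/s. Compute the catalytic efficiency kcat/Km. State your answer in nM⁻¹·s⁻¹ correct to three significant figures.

1.32 nM⁻¹·s⁻¹

kcat = Vmax/[E]total = 10.2/2.37 = 4.30 s⁻¹.
kcat/Km = 4.30/3.25 = 1.32 nM⁻¹·s⁻¹.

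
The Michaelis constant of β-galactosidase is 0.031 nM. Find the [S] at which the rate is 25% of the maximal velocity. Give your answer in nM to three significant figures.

v/Vmax = [S]/(Km+[S]) = 0.25, so [S] = Km·0.25/(1 − 0.25) = 0.031 × 0.3333.
[S] = 0.0103 nM.

0.0103 nM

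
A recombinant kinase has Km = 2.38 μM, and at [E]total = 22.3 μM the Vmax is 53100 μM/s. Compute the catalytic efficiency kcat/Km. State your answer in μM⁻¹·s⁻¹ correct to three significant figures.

kcat = Vmax/[E]total = 53100/22.3 = 2380 s⁻¹.
kcat/Km = 2380/2.38 = 1000 μM⁻¹·s⁻¹.

1000 μM⁻¹·s⁻¹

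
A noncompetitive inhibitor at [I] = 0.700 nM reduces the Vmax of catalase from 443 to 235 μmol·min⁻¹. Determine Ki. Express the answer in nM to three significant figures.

Noncompetitive: Vmax,app = Vmax/α with α = 1 + [I]/Ki.
α = Vmax/Vmax,app = 443/235 = 1.885.
Since α = 1 + [I]/Ki, [I]/Ki = 1.885 − 1 = 0.8851 and Ki = 0.700/0.8851 = 0.791 nM.

0.791 nM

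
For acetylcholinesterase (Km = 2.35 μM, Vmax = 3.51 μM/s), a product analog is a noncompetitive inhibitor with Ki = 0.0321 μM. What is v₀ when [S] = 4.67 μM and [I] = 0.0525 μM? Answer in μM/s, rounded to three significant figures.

With α = 1 + [I]/Ki = 1 + 0.0525/0.0321 = 2.636, the noncompetitive rate law is v = (Vmax/α)·[S] / (Km + [S]).
v = (3.51/2.636)×4.67 / (2.35 + 4.67) = 6.220/7.020 = 0.886 μM/s.

0.886 μM/s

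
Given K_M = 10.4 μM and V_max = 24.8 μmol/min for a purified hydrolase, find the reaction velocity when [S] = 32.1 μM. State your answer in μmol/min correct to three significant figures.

18.7 μmol/min

v = Vmax·[S]/(Km + [S]) = 24.8 × 32.1 / (10.4 + 32.1)
  = 796.1 / 42.50 = 18.7 μmol/min.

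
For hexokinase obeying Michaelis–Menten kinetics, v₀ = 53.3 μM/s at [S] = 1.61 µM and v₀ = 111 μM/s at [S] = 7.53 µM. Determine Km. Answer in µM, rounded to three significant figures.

3.14 µM

In reciprocal form, 1/v = (Km/Vmax)·(1/[S]) + 1/Vmax. The two points give (1/[S], 1/v) = (0.6211, 0.01876) and (0.1328, 0.009009).
Slope = (0.01876 − 0.009009)/(0.6211 − 0.1328) = 0.01997; intercept = 0.01876 − 0.01997×0.6211 = 0.006357.
Vmax = 1/intercept = 157 μM/s; Km = slope × Vmax = 0.01997 × 157 = 3.14 µM.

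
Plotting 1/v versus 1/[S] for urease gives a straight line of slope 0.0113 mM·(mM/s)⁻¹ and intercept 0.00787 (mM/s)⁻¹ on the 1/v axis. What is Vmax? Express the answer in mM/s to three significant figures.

The y-intercept of a Lineweaver–Burk plot equals 1/Vmax, so Vmax = 1/0.00787 = 127 mM/s.

127 mM/s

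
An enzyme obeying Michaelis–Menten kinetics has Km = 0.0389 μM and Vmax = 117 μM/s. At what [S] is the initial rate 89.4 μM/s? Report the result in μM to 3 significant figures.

0.126 μM

Rearranging v = Vmax[S]/(Km+[S]) gives [S] = Km·v/(Vmax − v).
[S] = 0.0389 × 89.4 / (117 − 89.4) = 3.478/27.60 = 0.126 μM.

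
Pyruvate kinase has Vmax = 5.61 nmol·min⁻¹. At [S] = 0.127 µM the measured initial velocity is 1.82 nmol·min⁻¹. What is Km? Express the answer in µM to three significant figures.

0.264 µM

v/Vmax = 1.82/5.61 = 0.3244 = [S]/(Km+[S]).
So Km + [S] = [S]/0.3244 = 0.3915 µM, giving Km = 0.3915 − 0.127 = 0.264 µM.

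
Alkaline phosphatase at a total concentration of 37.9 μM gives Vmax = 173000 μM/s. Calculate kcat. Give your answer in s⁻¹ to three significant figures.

4560 s⁻¹

kcat = Vmax/[E]total = 173000 μM/s / 37.9 μM = 4560 s⁻¹.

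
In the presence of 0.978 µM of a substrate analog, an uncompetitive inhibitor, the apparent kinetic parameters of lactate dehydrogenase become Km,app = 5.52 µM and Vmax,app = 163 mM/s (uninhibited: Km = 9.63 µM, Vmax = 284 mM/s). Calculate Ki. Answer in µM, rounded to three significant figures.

1.32 µM

Uncompetitive: Vmax,app = Vmax/α (and Km,app = Km/α) with α = 1 + [I]/Ki.
α = Vmax/Vmax,app = 284/163 = 1.742.
Since α = 1 + [I]/Ki, [I]/Ki = 1.742 − 1 = 0.7423 and Ki = 0.978/0.7423 = 1.32 µM.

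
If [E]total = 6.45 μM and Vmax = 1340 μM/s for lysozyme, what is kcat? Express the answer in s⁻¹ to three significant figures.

kcat = Vmax/[E]total = 1340 μM/s / 6.45 μM = 208 s⁻¹.

208 s⁻¹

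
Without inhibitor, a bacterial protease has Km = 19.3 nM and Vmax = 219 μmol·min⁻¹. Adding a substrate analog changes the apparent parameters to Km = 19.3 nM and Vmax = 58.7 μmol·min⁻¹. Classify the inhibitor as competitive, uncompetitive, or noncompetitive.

noncompetitive

Vmax decreases (219 → 58.7 μmol·min⁻¹) while Km is unchanged — pure noncompetitive inhibition.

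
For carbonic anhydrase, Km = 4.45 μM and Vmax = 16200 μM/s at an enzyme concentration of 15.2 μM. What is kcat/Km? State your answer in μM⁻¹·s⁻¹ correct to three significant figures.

kcat = Vmax/[E]total = 16200/15.2 = 1070 s⁻¹.
kcat/Km = 1070/4.45 = 240 μM⁻¹·s⁻¹.

240 μM⁻¹·s⁻¹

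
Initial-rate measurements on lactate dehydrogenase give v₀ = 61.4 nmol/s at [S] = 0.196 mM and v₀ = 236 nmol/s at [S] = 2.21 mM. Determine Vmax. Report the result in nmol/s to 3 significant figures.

326 nmol/s

In reciprocal form, 1/v = (Km/Vmax)·(1/[S]) + 1/Vmax. The two points give (1/[S], 1/v) = (5.102, 0.01629) and (0.4525, 0.004237).
Slope = (0.01629 − 0.004237)/(5.102 − 0.4525) = 0.002592; intercept = 0.01629 − 0.002592×5.102 = 0.003065.
Vmax = 1/intercept = 326 nmol/s; Km = slope × Vmax = 0.002592 × 326 = 0.846 mM.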